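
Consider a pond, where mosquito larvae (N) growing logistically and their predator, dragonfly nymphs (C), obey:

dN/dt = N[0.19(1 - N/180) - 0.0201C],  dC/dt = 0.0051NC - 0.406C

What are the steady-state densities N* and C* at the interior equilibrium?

N* ≈ 79.6, C* ≈ 5.27

From dC/dt = 0 with C > 0: 0.0051N* = 0.406, so N* = 79.6.
Substitute into dN/dt = 0: 0.19(1 - 79.6/180) = 0.0201C*.
The bracket is 0.558, giving C* = 0.106/0.0201 = 5.27.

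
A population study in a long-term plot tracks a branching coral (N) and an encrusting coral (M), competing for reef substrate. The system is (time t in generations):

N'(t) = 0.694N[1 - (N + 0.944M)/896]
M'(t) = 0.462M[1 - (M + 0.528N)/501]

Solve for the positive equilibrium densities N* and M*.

Setting both brackets to zero gives the nullclines N + 0.944M = 896 and 0.528N + M = 501.
Substituting M = 501 - 0.528N into the first: N(1 - 0.944·0.528) = 896 - 0.944·501.
So N* = 423/0.502 = 843, and then M* = 501 - 0.528·843 = 55.6.

N* ≈ 843, M* ≈ 55.6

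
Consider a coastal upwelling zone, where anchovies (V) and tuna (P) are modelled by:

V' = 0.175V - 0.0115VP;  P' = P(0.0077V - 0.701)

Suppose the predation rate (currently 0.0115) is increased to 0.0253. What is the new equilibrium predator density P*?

P* ≈ 6.92

At the interior fixed point, setting dV/dt = 0 with V > 0 fixes P* = (prey growth rate)/(VP coefficient) — independent of the other coefficients.
With the change, P* = 0.175/0.0253 = 6.92; it falls from 15.2.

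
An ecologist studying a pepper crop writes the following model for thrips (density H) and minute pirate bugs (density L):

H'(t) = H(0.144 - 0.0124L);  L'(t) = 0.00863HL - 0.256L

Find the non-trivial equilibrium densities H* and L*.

H* ≈ 29.7, L* ≈ 11.6

Set dL/dt = 0 with L > 0: 0.00863H - 0.256 = 0, so H* = 0.256/0.00863 = 29.7.
Set dH/dt = 0 with H > 0: 0.144 - 0.0124L = 0, so L* = 0.144/0.0124 = 11.6.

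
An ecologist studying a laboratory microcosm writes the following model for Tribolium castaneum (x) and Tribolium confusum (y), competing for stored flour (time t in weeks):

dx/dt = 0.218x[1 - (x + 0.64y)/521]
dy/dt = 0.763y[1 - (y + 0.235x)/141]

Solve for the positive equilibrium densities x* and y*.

Setting both brackets to zero gives the nullclines x + 0.64y = 521 and 0.235x + y = 141.
Substituting y = 141 - 0.235x into the first: x(1 - 0.64·0.235) = 521 - 0.64·141.
So x* = 431/0.85 = 507, and then y* = 141 - 0.235·507 = 21.9.

x* ≈ 507, y* ≈ 21.9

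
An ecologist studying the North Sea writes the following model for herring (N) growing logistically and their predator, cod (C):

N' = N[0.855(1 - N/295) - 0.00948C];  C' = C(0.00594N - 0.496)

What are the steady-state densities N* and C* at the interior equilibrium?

N* ≈ 83.5, C* ≈ 64.7

From dC/dt = 0 with C > 0: 0.00594N* = 0.496, so N* = 83.5.
Substitute into dN/dt = 0: 0.855(1 - 83.5/295) = 0.00948C*.
The bracket is 0.717, giving C* = 0.613/0.00948 = 64.7.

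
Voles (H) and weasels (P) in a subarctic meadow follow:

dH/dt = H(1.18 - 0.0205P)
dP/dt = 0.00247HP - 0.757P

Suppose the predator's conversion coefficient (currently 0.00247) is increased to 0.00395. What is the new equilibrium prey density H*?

H* ≈ 192

At the interior fixed point, setting dP/dt = 0 with P > 0 fixes H* = (predator death rate)/(HP coefficient) — independent of the other coefficients.
With the change, H* = 0.757/0.00395 = 192; it falls from 306.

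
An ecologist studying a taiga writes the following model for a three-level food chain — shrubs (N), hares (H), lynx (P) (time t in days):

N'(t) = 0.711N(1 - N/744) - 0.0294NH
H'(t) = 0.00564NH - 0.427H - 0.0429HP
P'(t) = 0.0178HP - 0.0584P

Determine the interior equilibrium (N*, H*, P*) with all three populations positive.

From dP/dt = 0: 0.0178H* = 0.0584, so H* = 3.28.
From dN/dt = 0: 0.711(1 - N*/744) = 0.0294·3.28, giving N* = 744·(1 - 0.136) = 643.
From dH/dt = 0: 0.00564·643 - 0.427 = 0.0429P*, so P* = 3.2/0.0429 = 74.6.

N* ≈ 643, H* ≈ 3.28, P* ≈ 74.6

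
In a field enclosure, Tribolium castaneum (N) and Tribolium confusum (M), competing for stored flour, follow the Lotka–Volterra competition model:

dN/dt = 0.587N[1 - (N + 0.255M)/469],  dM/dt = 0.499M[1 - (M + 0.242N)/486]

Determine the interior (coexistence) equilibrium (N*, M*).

Setting both brackets to zero gives the nullclines N + 0.255M = 469 and 0.242N + M = 486.
Substituting M = 486 - 0.242N into the first: N(1 - 0.255·0.242) = 469 - 0.255·486.
So N* = 345/0.938 = 368, and then M* = 486 - 0.242·368 = 397.

N* ≈ 368, M* ≈ 397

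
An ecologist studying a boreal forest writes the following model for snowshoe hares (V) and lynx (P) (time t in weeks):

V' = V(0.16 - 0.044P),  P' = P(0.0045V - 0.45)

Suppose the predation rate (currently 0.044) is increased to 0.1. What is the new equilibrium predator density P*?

At the interior fixed point, setting dV/dt = 0 with V > 0 fixes P* = (prey growth rate)/(VP coefficient) — independent of the other coefficients.
With the change, P* = 0.16/0.1 = 1.6; it falls from 3.64.

P* ≈ 1.6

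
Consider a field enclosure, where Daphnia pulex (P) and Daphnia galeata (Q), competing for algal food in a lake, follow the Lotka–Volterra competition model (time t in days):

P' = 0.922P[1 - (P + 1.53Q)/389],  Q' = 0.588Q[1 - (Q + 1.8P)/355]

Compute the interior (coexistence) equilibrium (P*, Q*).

P* ≈ 87.9, Q* ≈ 197

Setting both brackets to zero gives the nullclines P + 1.53Q = 389 and 1.8P + Q = 355.
Substituting Q = 355 - 1.8P into the first: P(1 - 1.53·1.8) = 389 - 1.53·355.
So P* = -154/-1.75 = 87.9, and then Q* = 355 - 1.8·87.9 = 197.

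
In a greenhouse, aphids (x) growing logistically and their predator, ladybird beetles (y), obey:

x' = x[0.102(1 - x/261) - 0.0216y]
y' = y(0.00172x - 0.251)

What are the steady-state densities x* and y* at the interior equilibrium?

From dy/dt = 0 with y > 0: 0.00172x* = 0.251, so x* = 146.
Substitute into dx/dt = 0: 0.102(1 - 146/261) = 0.0216y*.
The bracket is 0.441, giving y* = 0.045/0.0216 = 2.08.

x* ≈ 146, y* ≈ 2.08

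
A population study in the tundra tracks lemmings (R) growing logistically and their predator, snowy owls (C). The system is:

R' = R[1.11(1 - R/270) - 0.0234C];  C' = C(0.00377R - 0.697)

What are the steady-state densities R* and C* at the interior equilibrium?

R* ≈ 185, C* ≈ 15

From dC/dt = 0 with C > 0: 0.00377R* = 0.697, so R* = 185.
Substitute into dR/dt = 0: 1.11(1 - 185/270) = 0.0234C*.
The bracket is 0.315, giving C* = 0.35/0.0234 = 15.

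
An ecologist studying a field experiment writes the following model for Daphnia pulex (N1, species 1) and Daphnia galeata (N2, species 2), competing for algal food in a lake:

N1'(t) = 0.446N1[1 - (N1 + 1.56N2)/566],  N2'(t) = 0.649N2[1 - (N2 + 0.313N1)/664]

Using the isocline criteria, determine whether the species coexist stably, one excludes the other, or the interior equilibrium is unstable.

species 2 excludes species 1

Compare the nullcline intercepts: K1/α12 = 566/1.56 = 363 < K2 = 664; K2/α21 = 664/0.313 = 2120 > K1 = 566.
Since the inequalities point opposite ways, species 2 can invade but species 1 cannot.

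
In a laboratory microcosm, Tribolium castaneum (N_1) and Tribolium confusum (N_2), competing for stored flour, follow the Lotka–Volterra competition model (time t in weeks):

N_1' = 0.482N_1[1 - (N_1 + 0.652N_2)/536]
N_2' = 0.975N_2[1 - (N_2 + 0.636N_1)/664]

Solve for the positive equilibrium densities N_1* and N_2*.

N_1* ≈ 176, N_2* ≈ 552

Setting both brackets to zero gives the nullclines N_1 + 0.652N_2 = 536 and 0.636N_1 + N_2 = 664.
Substituting N_2 = 664 - 0.636N_1 into the first: N_1(1 - 0.652·0.636) = 536 - 0.652·664.
So N_1* = 103/0.585 = 176, and then N_2* = 664 - 0.636·176 = 552.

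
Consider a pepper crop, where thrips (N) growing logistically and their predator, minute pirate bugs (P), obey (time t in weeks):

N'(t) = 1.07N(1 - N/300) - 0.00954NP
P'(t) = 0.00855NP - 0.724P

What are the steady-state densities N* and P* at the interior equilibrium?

From dP/dt = 0 with P > 0: 0.00855N* = 0.724, so N* = 84.7.
Substitute into dN/dt = 0: 1.07(1 - 84.7/300) = 0.00954P*.
The bracket is 0.718, giving P* = 0.768/0.00954 = 80.5.

N* ≈ 84.7, P* ≈ 80.5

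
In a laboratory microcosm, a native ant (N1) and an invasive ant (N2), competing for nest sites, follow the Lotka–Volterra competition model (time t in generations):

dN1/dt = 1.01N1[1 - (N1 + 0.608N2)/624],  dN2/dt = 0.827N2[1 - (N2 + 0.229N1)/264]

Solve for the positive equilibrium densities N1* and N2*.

N1* ≈ 538, N2* ≈ 141

Setting both brackets to zero gives the nullclines N1 + 0.608N2 = 624 and 0.229N1 + N2 = 264.
Substituting N2 = 264 - 0.229N1 into the first: N1(1 - 0.608·0.229) = 624 - 0.608·264.
So N1* = 463/0.861 = 538, and then N2* = 264 - 0.229·538 = 141.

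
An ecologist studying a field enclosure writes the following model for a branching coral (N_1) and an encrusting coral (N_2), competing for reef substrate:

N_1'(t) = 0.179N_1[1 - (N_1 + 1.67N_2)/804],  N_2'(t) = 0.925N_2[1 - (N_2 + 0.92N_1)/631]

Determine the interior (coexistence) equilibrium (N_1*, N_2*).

Setting both brackets to zero gives the nullclines N_1 + 1.67N_2 = 804 and 0.92N_1 + N_2 = 631.
Substituting N_2 = 631 - 0.92N_1 into the first: N_1(1 - 1.67·0.92) = 804 - 1.67·631.
So N_1* = -250/-0.536 = 466, and then N_2* = 631 - 0.92·466 = 203.

N_1* ≈ 466, N_2* ≈ 203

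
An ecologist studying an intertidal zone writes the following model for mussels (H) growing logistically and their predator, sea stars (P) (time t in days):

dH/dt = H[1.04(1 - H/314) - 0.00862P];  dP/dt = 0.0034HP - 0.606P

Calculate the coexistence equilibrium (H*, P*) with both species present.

H* ≈ 178, P* ≈ 52.2

From dP/dt = 0 with P > 0: 0.0034H* = 0.606, so H* = 178.
Substitute into dH/dt = 0: 1.04(1 - 178/314) = 0.00862P*.
The bracket is 0.432, giving P* = 0.45/0.00862 = 52.2.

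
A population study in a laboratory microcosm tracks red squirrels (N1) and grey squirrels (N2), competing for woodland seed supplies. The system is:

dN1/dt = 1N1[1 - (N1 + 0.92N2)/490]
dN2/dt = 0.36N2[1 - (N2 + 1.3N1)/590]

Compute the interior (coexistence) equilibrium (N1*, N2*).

Setting both brackets to zero gives the nullclines N1 + 0.92N2 = 490 and 1.3N1 + N2 = 590.
Substituting N2 = 590 - 1.3N1 into the first: N1(1 - 0.92·1.3) = 490 - 0.92·590.
So N1* = -52.8/-0.196 = 269, and then N2* = 590 - 1.3·269 = 240.

N1* ≈ 269, N2* ≈ 240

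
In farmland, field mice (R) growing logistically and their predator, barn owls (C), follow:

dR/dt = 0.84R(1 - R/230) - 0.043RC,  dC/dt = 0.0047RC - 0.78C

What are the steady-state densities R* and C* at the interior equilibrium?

R* ≈ 166, C* ≈ 5.44

From dC/dt = 0 with C > 0: 0.0047R* = 0.78, so R* = 166.
Substitute into dR/dt = 0: 0.84(1 - 166/230) = 0.043C*.
The bracket is 0.278, giving C* = 0.234/0.043 = 5.44.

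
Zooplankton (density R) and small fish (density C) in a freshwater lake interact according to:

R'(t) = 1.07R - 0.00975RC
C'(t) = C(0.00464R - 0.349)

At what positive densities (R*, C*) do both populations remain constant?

Set dC/dt = 0 with C > 0: 0.00464R - 0.349 = 0, so R* = 0.349/0.00464 = 75.2.
Set dR/dt = 0 with R > 0: 1.07 - 0.00975C = 0, so C* = 1.07/0.00975 = 110.

R* ≈ 75.2, C* ≈ 110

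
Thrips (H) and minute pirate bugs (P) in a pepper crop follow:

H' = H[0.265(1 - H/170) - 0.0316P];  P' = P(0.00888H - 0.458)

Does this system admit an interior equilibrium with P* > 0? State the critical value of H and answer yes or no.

The predator equation gives dP/dt > 0 only when H > 0.458/0.00888 = 51.6.
Without the predator, H → K = 170. Since 170 > 51.6, the predator can invade and persist.

Threshold H = 51.6; K > 51.6, so yes, the predator persists.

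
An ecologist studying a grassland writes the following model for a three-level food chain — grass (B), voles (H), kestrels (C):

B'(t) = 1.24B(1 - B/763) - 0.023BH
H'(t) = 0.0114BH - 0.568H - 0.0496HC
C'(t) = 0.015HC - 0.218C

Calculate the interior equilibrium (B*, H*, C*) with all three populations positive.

B* ≈ 557, H* ≈ 14.5, C* ≈ 117

From dC/dt = 0: 0.015H* = 0.218, so H* = 14.5.
From dB/dt = 0: 1.24(1 - B*/763) = 0.023·14.5, giving B* = 763·(1 - 0.27) = 557.
From dH/dt = 0: 0.0114·557 - 0.568 = 0.0496C*, so C* = 5.79/0.0496 = 117.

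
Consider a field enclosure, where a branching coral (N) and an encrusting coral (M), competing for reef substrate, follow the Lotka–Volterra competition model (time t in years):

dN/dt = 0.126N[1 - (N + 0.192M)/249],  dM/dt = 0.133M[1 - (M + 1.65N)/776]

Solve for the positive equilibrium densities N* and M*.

N* ≈ 146, M* ≈ 534

Setting both brackets to zero gives the nullclines N + 0.192M = 249 and 1.65N + M = 776.
Substituting M = 776 - 1.65N into the first: N(1 - 0.192·1.65) = 249 - 0.192·776.
So N* = 100/0.683 = 146, and then M* = 776 - 1.65·146 = 534.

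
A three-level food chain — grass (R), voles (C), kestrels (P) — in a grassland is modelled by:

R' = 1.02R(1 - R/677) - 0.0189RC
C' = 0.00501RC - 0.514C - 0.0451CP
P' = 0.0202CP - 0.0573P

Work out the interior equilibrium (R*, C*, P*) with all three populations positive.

R* ≈ 641, C* ≈ 2.84, P* ≈ 59.9

From dP/dt = 0: 0.0202C* = 0.0573, so C* = 2.84.
From dR/dt = 0: 1.02(1 - R*/677) = 0.0189·2.84, giving R* = 677·(1 - 0.0526) = 641.
From dC/dt = 0: 0.00501·641 - 0.514 = 0.0451P*, so P* = 2.7/0.0451 = 59.9.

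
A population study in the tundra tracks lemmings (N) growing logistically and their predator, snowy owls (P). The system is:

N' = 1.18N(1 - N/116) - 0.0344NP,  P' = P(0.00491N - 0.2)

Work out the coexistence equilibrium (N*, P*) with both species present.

From dP/dt = 0 with P > 0: 0.00491N* = 0.2, so N* = 40.7.
Substitute into dN/dt = 0: 1.18(1 - 40.7/116) = 0.0344P*.
The bracket is 0.649, giving P* = 0.766/0.0344 = 22.3.

N* ≈ 40.7, P* ≈ 22.3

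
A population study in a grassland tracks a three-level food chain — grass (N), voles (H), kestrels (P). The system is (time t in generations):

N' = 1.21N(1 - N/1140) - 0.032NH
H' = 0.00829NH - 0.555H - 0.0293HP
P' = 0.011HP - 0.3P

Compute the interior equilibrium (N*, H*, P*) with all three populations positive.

From dP/dt = 0: 0.011H* = 0.3, so H* = 27.3.
From dN/dt = 0: 1.21(1 - N*/1140) = 0.032·27.3, giving N* = 1140·(1 - 0.721) = 318.
From dH/dt = 0: 0.00829·318 - 0.555 = 0.0293P*, so P* = 2.08/0.0293 = 71.

N* ≈ 318, H* ≈ 27.3, P* ≈ 71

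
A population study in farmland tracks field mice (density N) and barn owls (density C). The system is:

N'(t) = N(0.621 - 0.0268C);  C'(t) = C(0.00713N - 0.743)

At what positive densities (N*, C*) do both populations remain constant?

Set dC/dt = 0 with C > 0: 0.00713N - 0.743 = 0, so N* = 0.743/0.00713 = 104.
Set dN/dt = 0 with N > 0: 0.621 - 0.0268C = 0, so C* = 0.621/0.0268 = 23.2.

N* ≈ 104, C* ≈ 23.2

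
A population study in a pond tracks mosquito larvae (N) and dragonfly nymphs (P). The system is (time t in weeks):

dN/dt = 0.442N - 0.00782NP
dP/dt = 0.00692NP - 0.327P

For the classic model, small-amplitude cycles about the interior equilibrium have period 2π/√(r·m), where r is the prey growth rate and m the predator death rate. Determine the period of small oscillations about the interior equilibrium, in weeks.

T ≈ 16.5 weeks

Here r = 0.442 and m = 0.327, so r·m = 0.145.
ω = √0.145 = 0.38 per week, hence T = 2π/ω ≈ 16.5 weeks.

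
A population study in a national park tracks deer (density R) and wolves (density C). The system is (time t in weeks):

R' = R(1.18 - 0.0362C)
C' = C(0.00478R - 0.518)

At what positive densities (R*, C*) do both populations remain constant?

Set dC/dt = 0 with C > 0: 0.00478R - 0.518 = 0, so R* = 0.518/0.00478 = 108.
Set dR/dt = 0 with R > 0: 1.18 - 0.0362C = 0, so C* = 1.18/0.0362 = 32.6.

R* ≈ 108, C* ≈ 32.6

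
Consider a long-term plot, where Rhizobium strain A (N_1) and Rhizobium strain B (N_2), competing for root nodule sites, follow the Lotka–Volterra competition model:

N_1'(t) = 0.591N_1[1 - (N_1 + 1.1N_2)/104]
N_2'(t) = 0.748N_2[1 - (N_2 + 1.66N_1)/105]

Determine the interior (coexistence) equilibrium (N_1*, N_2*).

N_1* ≈ 13.9, N_2* ≈ 81.9

Setting both brackets to zero gives the nullclines N_1 + 1.1N_2 = 104 and 1.66N_1 + N_2 = 105.
Substituting N_2 = 105 - 1.66N_1 into the first: N_1(1 - 1.1·1.66) = 104 - 1.1·105.
So N_1* = -11.5/-0.826 = 13.9, and then N_2* = 105 - 1.66·13.9 = 81.9.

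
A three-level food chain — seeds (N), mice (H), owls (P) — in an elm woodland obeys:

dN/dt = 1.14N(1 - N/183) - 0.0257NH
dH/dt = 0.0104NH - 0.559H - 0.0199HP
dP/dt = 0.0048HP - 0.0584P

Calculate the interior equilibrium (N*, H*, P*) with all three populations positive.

N* ≈ 133, H* ≈ 12.2, P* ≈ 41.3

From dP/dt = 0: 0.0048H* = 0.0584, so H* = 12.2.
From dN/dt = 0: 1.14(1 - N*/183) = 0.0257·12.2, giving N* = 183·(1 - 0.274) = 133.
From dH/dt = 0: 0.0104·133 - 0.559 = 0.0199P*, so P* = 0.822/0.0199 = 41.3.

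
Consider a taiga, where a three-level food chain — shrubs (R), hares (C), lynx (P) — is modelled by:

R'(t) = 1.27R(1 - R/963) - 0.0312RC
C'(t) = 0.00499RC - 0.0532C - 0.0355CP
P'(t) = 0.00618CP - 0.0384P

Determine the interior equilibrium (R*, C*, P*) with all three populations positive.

From dP/dt = 0: 0.00618C* = 0.0384, so C* = 6.21.
From dR/dt = 0: 1.27(1 - R*/963) = 0.0312·6.21, giving R* = 963·(1 - 0.153) = 816.
From dC/dt = 0: 0.00499·816 - 0.0532 = 0.0355P*, so P* = 4.02/0.0355 = 113.

R* ≈ 816, C* ≈ 6.21, P* ≈ 113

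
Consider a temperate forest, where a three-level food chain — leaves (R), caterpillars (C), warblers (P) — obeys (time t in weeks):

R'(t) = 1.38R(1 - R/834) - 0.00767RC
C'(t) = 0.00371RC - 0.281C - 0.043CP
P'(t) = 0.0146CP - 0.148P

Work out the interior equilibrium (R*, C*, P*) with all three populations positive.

From dP/dt = 0: 0.0146C* = 0.148, so C* = 10.1.
From dR/dt = 0: 1.38(1 - R*/834) = 0.00767·10.1, giving R* = 834·(1 - 0.0563) = 787.
From dC/dt = 0: 0.00371·787 - 0.281 = 0.043P*, so P* = 2.64/0.043 = 61.4.

R* ≈ 787, C* ≈ 10.1, P* ≈ 61.4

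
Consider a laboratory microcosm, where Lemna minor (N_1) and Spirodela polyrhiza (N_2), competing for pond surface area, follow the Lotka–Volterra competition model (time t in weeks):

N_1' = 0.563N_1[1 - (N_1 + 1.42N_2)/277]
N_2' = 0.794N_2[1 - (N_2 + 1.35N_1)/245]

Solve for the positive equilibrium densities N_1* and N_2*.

Setting both brackets to zero gives the nullclines N_1 + 1.42N_2 = 277 and 1.35N_1 + N_2 = 245.
Substituting N_2 = 245 - 1.35N_1 into the first: N_1(1 - 1.42·1.35) = 277 - 1.42·245.
So N_1* = -70.9/-0.917 = 77.3, and then N_2* = 245 - 1.35·77.3 = 141.

N_1* ≈ 77.3, N_2* ≈ 141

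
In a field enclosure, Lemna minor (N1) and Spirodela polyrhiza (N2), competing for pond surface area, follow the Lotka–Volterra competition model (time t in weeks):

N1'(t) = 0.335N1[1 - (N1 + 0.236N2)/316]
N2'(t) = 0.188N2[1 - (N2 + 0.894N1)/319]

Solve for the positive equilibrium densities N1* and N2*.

N1* ≈ 305, N2* ≈ 46.3

Setting both brackets to zero gives the nullclines N1 + 0.236N2 = 316 and 0.894N1 + N2 = 319.
Substituting N2 = 319 - 0.894N1 into the first: N1(1 - 0.236·0.894) = 316 - 0.236·319.
So N1* = 241/0.789 = 305, and then N2* = 319 - 0.894·305 = 46.3.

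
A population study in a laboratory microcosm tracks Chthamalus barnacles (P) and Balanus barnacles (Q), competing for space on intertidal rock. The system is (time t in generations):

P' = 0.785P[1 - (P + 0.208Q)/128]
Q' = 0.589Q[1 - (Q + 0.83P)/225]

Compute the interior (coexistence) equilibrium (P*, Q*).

Setting both brackets to zero gives the nullclines P + 0.208Q = 128 and 0.83P + Q = 225.
Substituting Q = 225 - 0.83P into the first: P(1 - 0.208·0.83) = 128 - 0.208·225.
So P* = 81.2/0.827 = 98.1, and then Q* = 225 - 0.83·98.1 = 144.

P* ≈ 98.1, Q* ≈ 144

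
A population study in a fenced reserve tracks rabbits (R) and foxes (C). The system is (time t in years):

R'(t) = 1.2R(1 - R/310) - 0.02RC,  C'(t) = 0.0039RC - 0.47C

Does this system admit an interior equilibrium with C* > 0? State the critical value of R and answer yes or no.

Threshold R = 121; K > 121, so yes, the predator persists.

The predator equation gives dC/dt > 0 only when R > 0.47/0.0039 = 121.
Without the predator, R → K = 310. Since 310 > 121, the predator can invade and persist.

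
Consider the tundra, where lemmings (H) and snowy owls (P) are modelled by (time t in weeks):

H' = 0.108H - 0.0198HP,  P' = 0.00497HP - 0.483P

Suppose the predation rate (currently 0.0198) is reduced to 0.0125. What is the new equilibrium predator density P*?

At the interior fixed point, setting dH/dt = 0 with H > 0 fixes P* = (prey growth rate)/(HP coefficient) — independent of the other coefficients.
With the change, P* = 0.108/0.0125 = 8.64; it rises from 5.45.

P* ≈ 8.64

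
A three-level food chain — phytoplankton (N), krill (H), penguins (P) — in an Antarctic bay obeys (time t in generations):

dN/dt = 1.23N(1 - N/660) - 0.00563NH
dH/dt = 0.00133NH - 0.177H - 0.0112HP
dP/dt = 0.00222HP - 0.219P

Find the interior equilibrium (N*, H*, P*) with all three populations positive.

N* ≈ 362, H* ≈ 98.6, P* ≈ 27.2

From dP/dt = 0: 0.00222H* = 0.219, so H* = 98.6.
From dN/dt = 0: 1.23(1 - N*/660) = 0.00563·98.6, giving N* = 660·(1 - 0.452) = 362.
From dH/dt = 0: 0.00133·362 - 0.177 = 0.0112P*, so P* = 0.304/0.0112 = 27.2.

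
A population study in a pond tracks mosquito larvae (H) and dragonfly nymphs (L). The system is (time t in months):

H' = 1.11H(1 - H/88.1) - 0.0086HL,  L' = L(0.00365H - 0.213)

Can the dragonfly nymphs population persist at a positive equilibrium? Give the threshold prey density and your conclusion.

The predator equation gives dL/dt > 0 only when H > 0.213/0.00365 = 58.4.
Without the predator, H → K = 88.1. Since 88.1 > 58.4, the predator can invade and persist.

Threshold H = 58.4; K > 58.4, so yes, the predator persists.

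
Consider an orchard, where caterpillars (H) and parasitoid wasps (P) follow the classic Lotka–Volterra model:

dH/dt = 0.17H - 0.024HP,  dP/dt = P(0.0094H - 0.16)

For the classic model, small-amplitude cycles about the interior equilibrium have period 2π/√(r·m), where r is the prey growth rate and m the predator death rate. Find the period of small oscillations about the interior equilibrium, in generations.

T ≈ 38.1 generations

Here r = 0.17 and m = 0.16, so r·m = 0.0272.
ω = √0.0272 = 0.165 per generation, hence T = 2π/ω ≈ 38.1 generations.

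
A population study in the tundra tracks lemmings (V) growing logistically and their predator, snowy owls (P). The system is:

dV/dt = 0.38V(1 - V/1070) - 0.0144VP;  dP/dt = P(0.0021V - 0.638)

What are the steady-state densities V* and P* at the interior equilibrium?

V* ≈ 304, P* ≈ 18.9

From dP/dt = 0 with P > 0: 0.0021V* = 0.638, so V* = 304.
Substitute into dV/dt = 0: 0.38(1 - 304/1070) = 0.0144P*.
The bracket is 0.716, giving P* = 0.272/0.0144 = 18.9.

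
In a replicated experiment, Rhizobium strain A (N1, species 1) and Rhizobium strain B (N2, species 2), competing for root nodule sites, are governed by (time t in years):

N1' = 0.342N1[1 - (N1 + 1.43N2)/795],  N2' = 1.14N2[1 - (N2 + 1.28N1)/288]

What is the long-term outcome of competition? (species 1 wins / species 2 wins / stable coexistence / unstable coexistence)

species 1 excludes species 2

Compare the nullcline intercepts: K1/α12 = 795/1.43 = 556 > K2 = 288; K2/α21 = 288/1.28 = 225 < K1 = 795.
Since the inequalities point opposite ways, species 1 can invade but species 2 cannot.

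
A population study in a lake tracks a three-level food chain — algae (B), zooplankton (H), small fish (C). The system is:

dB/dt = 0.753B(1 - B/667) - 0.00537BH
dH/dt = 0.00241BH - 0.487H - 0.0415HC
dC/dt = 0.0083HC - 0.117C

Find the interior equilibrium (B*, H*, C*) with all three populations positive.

B* ≈ 600, H* ≈ 14.1, C* ≈ 23.1

From dC/dt = 0: 0.0083H* = 0.117, so H* = 14.1.
From dB/dt = 0: 0.753(1 - B*/667) = 0.00537·14.1, giving B* = 667·(1 - 0.101) = 600.
From dH/dt = 0: 0.00241·600 - 0.487 = 0.0415C*, so C* = 0.959/0.0415 = 23.1.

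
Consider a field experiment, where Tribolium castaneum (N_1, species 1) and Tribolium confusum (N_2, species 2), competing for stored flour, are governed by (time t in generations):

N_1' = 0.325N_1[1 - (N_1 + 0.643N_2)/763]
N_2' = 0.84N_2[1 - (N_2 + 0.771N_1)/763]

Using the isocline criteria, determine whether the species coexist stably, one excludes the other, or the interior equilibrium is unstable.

Compare the nullcline intercepts: K1/α12 = 763/0.643 = 1190 > K2 = 763; K2/α21 = 763/0.771 = 990 > K1 = 763.
Since both inequalities hold, each species can invade when rare, so the interior equilibrium is stable.

stable coexistence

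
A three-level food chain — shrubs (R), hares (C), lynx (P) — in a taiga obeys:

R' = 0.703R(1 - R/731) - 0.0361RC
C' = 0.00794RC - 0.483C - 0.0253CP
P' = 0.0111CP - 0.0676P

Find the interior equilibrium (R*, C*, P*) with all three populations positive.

R* ≈ 502, C* ≈ 6.09, P* ≈ 139

From dP/dt = 0: 0.0111C* = 0.0676, so C* = 6.09.
From dR/dt = 0: 0.703(1 - R*/731) = 0.0361·6.09, giving R* = 731·(1 - 0.313) = 502.
From dC/dt = 0: 0.00794·502 - 0.483 = 0.0253P*, so P* = 3.51/0.0253 = 139.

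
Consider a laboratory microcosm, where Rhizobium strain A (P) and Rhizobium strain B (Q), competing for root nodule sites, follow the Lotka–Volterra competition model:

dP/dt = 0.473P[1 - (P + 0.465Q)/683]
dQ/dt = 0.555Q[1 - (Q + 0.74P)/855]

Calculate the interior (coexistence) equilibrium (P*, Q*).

P* ≈ 435, Q* ≈ 533

Setting both brackets to zero gives the nullclines P + 0.465Q = 683 and 0.74P + Q = 855.
Substituting Q = 855 - 0.74P into the first: P(1 - 0.465·0.74) = 683 - 0.465·855.
So P* = 285/0.656 = 435, and then Q* = 855 - 0.74·435 = 533.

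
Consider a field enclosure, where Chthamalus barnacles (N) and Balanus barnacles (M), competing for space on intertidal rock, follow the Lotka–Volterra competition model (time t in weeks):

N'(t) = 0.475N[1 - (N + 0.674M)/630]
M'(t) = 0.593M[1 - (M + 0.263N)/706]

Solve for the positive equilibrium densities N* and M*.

Setting both brackets to zero gives the nullclines N + 0.674M = 630 and 0.263N + M = 706.
Substituting M = 706 - 0.263N into the first: N(1 - 0.674·0.263) = 630 - 0.674·706.
So N* = 154/0.823 = 187, and then M* = 706 - 0.263·187 = 657.

N* ≈ 187, M* ≈ 657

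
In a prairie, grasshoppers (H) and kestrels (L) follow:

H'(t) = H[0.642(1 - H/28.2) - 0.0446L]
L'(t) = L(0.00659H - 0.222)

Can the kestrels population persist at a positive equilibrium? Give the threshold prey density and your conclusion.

Threshold H = 33.7; K < 33.7, so no, the predator goes extinct.

The predator equation gives dL/dt > 0 only when H > 0.222/0.00659 = 33.7.
Without the predator, H → K = 28.2. Since 28.2 < 33.7, the predator cannot invade.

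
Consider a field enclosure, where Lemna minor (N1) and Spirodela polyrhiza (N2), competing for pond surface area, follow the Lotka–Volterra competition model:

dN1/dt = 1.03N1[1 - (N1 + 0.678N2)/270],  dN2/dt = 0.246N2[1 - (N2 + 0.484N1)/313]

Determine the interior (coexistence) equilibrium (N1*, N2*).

N1* ≈ 86, N2* ≈ 271

Setting both brackets to zero gives the nullclines N1 + 0.678N2 = 270 and 0.484N1 + N2 = 313.
Substituting N2 = 313 - 0.484N1 into the first: N1(1 - 0.678·0.484) = 270 - 0.678·313.
So N1* = 57.8/0.672 = 86, and then N2* = 313 - 0.484·86 = 271.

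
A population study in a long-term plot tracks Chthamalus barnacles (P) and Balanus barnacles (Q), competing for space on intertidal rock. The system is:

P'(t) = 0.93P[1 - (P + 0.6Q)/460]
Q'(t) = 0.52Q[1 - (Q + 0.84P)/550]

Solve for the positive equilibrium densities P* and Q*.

Setting both brackets to zero gives the nullclines P + 0.6Q = 460 and 0.84P + Q = 550.
Substituting Q = 550 - 0.84P into the first: P(1 - 0.6·0.84) = 460 - 0.6·550.
So P* = 130/0.496 = 262, and then Q* = 550 - 0.84·262 = 330.

P* ≈ 262, Q* ≈ 330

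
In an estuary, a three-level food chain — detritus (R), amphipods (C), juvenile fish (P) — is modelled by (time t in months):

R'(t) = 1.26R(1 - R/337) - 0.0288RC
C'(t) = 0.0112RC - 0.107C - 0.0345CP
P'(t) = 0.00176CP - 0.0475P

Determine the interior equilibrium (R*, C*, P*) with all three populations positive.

R* ≈ 129, C* ≈ 27, P* ≈ 38.8

From dP/dt = 0: 0.00176C* = 0.0475, so C* = 27.
From dR/dt = 0: 1.26(1 - R*/337) = 0.0288·27, giving R* = 337·(1 - 0.617) = 129.
From dC/dt = 0: 0.0112·129 - 0.107 = 0.0345P*, so P* = 1.34/0.0345 = 38.8.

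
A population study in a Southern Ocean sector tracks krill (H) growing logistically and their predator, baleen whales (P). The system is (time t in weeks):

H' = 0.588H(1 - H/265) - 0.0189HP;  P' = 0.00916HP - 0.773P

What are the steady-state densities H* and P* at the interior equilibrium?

From dP/dt = 0 with P > 0: 0.00916H* = 0.773, so H* = 84.4.
Substitute into dH/dt = 0: 0.588(1 - 84.4/265) = 0.0189P*.
The bracket is 0.682, giving P* = 0.401/0.0189 = 21.2.

H* ≈ 84.4, P* ≈ 21.2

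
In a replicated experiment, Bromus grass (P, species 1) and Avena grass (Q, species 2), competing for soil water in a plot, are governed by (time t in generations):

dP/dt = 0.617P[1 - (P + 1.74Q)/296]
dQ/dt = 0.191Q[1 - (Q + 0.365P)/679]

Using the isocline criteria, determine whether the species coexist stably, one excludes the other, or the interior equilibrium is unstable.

Compare the nullcline intercepts: K1/α12 = 296/1.74 = 170 < K2 = 679; K2/α21 = 679/0.365 = 1860 > K1 = 296.
Since the inequalities point opposite ways, species 2 can invade but species 1 cannot.

species 2 excludes species 1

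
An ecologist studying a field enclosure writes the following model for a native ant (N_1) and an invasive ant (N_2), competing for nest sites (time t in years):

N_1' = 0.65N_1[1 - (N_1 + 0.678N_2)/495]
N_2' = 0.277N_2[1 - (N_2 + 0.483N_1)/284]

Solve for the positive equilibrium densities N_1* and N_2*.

N_1* ≈ 450, N_2* ≈ 66.8

Setting both brackets to zero gives the nullclines N_1 + 0.678N_2 = 495 and 0.483N_1 + N_2 = 284.
Substituting N_2 = 284 - 0.483N_1 into the first: N_1(1 - 0.678·0.483) = 495 - 0.678·284.
So N_1* = 302/0.673 = 450, and then N_2* = 284 - 0.483·450 = 66.8.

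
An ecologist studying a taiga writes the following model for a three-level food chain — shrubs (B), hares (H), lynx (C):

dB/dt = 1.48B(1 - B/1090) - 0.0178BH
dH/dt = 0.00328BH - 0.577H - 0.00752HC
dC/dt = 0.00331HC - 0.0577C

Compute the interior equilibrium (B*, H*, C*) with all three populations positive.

From dC/dt = 0: 0.00331H* = 0.0577, so H* = 17.4.
From dB/dt = 0: 1.48(1 - B*/1090) = 0.0178·17.4, giving B* = 1090·(1 - 0.21) = 861.
From dH/dt = 0: 0.00328·861 - 0.577 = 0.00752C*, so C* = 2.25/0.00752 = 299.

B* ≈ 861, H* ≈ 17.4, C* ≈ 299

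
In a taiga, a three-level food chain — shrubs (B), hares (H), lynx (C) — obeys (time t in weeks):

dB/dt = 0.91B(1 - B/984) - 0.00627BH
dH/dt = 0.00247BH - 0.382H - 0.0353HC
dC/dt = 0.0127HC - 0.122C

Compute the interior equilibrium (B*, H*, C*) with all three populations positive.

B* ≈ 919, H* ≈ 9.61, C* ≈ 53.5

From dC/dt = 0: 0.0127H* = 0.122, so H* = 9.61.
From dB/dt = 0: 0.91(1 - B*/984) = 0.00627·9.61, giving B* = 984·(1 - 0.0662) = 919.
From dH/dt = 0: 0.00247·919 - 0.382 = 0.0353C*, so C* = 1.89/0.0353 = 53.5.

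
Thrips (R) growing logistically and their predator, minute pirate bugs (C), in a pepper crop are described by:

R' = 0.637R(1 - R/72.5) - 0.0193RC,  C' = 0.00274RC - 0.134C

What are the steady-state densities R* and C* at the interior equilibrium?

From dC/dt = 0 with C > 0: 0.00274R* = 0.134, so R* = 48.9.
Substitute into dR/dt = 0: 0.637(1 - 48.9/72.5) = 0.0193C*.
The bracket is 0.325, giving C* = 0.207/0.0193 = 10.7.

R* ≈ 48.9, C* ≈ 10.7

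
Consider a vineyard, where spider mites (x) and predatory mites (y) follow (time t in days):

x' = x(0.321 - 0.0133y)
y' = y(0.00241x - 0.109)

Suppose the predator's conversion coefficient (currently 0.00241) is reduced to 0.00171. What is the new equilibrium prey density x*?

At the interior fixed point, setting dy/dt = 0 with y > 0 fixes x* = (predator death rate)/(xy coefficient) — independent of the other coefficients.
With the change, x* = 0.109/0.00171 = 63.7; it rises from 45.2.

x* ≈ 63.7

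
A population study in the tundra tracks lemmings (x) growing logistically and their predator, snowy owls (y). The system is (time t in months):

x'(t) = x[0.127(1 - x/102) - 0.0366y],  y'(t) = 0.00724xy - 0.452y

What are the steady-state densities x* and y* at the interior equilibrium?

x* ≈ 62.4, y* ≈ 1.35

From dy/dt = 0 with y > 0: 0.00724x* = 0.452, so x* = 62.4.
Substitute into dx/dt = 0: 0.127(1 - 62.4/102) = 0.0366y*.
The bracket is 0.388, giving y* = 0.0493/0.0366 = 1.35.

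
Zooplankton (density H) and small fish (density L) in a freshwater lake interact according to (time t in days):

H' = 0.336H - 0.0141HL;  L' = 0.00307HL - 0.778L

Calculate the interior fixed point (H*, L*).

Set dL/dt = 0 with L > 0: 0.00307H - 0.778 = 0, so H* = 0.778/0.00307 = 253.
Set dH/dt = 0 with H > 0: 0.336 - 0.0141L = 0, so L* = 0.336/0.0141 = 23.8.

H* ≈ 253, L* ≈ 23.8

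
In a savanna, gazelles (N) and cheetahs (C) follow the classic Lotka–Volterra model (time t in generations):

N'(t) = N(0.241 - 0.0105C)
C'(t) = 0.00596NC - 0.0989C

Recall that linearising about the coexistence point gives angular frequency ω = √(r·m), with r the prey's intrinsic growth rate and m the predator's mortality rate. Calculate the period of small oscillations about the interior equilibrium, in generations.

T ≈ 40.7 generations

Here r = 0.241 and m = 0.0989, so r·m = 0.0238.
ω = √0.0238 = 0.154 per generation, hence T = 2π/ω ≈ 40.7 generations.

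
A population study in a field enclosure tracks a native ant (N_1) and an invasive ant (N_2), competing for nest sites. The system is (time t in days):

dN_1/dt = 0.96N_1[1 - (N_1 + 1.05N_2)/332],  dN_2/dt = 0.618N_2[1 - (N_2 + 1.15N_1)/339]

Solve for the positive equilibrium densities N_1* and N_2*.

N_1* ≈ 115, N_2* ≈ 206

Setting both brackets to zero gives the nullclines N_1 + 1.05N_2 = 332 and 1.15N_1 + N_2 = 339.
Substituting N_2 = 339 - 1.15N_1 into the first: N_1(1 - 1.05·1.15) = 332 - 1.05·339.
So N_1* = -23.9/-0.208 = 115, and then N_2* = 339 - 1.15·115 = 206.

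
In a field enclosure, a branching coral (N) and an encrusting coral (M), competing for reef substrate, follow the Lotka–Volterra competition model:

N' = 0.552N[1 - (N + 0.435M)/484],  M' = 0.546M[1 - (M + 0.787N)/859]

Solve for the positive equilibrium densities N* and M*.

N* ≈ 168, M* ≈ 727

Setting both brackets to zero gives the nullclines N + 0.435M = 484 and 0.787N + M = 859.
Substituting M = 859 - 0.787N into the first: N(1 - 0.435·0.787) = 484 - 0.435·859.
So N* = 110/0.658 = 168, and then M* = 859 - 0.787·168 = 727.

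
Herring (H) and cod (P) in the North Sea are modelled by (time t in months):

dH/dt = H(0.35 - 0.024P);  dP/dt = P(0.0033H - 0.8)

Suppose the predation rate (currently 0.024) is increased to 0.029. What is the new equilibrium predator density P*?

At the interior fixed point, setting dH/dt = 0 with H > 0 fixes P* = (prey growth rate)/(HP coefficient) — independent of the other coefficients.
With the change, P* = 0.35/0.029 = 12.1; it falls from 14.6.

P* ≈ 12.1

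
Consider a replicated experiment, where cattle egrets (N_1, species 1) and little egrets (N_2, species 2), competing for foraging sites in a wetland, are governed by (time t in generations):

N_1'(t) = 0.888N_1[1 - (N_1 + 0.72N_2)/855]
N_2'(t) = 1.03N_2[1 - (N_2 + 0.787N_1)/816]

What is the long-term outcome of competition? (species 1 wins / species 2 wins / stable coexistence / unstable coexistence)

stable coexistence

Compare the nullcline intercepts: K1/α12 = 855/0.72 = 1190 > K2 = 816; K2/α21 = 816/0.787 = 1040 > K1 = 855.
Since both inequalities hold, each species can invade when rare, so the interior equilibrium is stable.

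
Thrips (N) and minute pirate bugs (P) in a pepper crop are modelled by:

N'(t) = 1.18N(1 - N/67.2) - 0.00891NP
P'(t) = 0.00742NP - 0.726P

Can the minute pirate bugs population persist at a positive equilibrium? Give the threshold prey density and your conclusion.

The predator equation gives dP/dt > 0 only when N > 0.726/0.00742 = 97.8.
Without the predator, N → K = 67.2. Since 67.2 < 97.8, the predator cannot invade.

Threshold N = 97.8; K < 97.8, so no, the predator goes extinct.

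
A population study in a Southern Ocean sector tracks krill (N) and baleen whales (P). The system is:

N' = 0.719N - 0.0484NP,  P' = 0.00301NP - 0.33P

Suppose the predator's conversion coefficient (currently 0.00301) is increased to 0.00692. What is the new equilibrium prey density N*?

N* ≈ 47.7

At the interior fixed point, setting dP/dt = 0 with P > 0 fixes N* = (predator death rate)/(NP coefficient) — independent of the other coefficients.
With the change, N* = 0.33/0.00692 = 47.7; it falls from 110.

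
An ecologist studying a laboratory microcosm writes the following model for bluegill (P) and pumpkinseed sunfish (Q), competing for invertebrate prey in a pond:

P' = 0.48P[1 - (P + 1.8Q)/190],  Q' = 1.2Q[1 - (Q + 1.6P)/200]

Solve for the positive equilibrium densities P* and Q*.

P* ≈ 90.4, Q* ≈ 55.3

Setting both brackets to zero gives the nullclines P + 1.8Q = 190 and 1.6P + Q = 200.
Substituting Q = 200 - 1.6P into the first: P(1 - 1.8·1.6) = 190 - 1.8·200.
So P* = -170/-1.88 = 90.4, and then Q* = 200 - 1.6·90.4 = 55.3.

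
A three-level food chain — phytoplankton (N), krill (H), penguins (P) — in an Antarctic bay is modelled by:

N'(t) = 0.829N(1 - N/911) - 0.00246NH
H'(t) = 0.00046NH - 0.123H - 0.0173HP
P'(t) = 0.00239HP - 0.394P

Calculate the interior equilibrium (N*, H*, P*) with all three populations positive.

From dP/dt = 0: 0.00239H* = 0.394, so H* = 165.
From dN/dt = 0: 0.829(1 - N*/911) = 0.00246·165, giving N* = 911·(1 - 0.489) = 465.
From dH/dt = 0: 0.00046·465 - 0.123 = 0.0173P*, so P* = 0.0911/0.0173 = 5.26.

N* ≈ 465, H* ≈ 165, P* ≈ 5.26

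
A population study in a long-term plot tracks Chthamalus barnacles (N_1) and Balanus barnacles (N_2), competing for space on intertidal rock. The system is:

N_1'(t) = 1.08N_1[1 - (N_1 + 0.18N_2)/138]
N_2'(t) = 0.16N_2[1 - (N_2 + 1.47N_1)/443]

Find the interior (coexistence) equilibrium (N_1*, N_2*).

N_1* ≈ 79.2, N_2* ≈ 327

Setting both brackets to zero gives the nullclines N_1 + 0.18N_2 = 138 and 1.47N_1 + N_2 = 443.
Substituting N_2 = 443 - 1.47N_1 into the first: N_1(1 - 0.18·1.47) = 138 - 0.18·443.
So N_1* = 58.3/0.735 = 79.2, and then N_2* = 443 - 1.47·79.2 = 327.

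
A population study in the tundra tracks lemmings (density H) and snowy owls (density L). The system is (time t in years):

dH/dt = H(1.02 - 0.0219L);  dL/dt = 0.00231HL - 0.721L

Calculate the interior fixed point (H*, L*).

H* ≈ 312, L* ≈ 46.6

Set dL/dt = 0 with L > 0: 0.00231H - 0.721 = 0, so H* = 0.721/0.00231 = 312.
Set dH/dt = 0 with H > 0: 1.02 - 0.0219L = 0, so L* = 1.02/0.0219 = 46.6.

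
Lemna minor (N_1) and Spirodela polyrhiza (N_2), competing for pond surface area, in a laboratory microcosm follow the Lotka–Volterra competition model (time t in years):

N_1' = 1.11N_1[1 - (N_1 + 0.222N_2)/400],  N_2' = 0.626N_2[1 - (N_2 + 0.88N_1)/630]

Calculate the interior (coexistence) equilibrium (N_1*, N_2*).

Setting both brackets to zero gives the nullclines N_1 + 0.222N_2 = 400 and 0.88N_1 + N_2 = 630.
Substituting N_2 = 630 - 0.88N_1 into the first: N_1(1 - 0.222·0.88) = 400 - 0.222·630.
So N_1* = 260/0.805 = 323, and then N_2* = 630 - 0.88·323 = 345.

N_1* ≈ 323, N_2* ≈ 345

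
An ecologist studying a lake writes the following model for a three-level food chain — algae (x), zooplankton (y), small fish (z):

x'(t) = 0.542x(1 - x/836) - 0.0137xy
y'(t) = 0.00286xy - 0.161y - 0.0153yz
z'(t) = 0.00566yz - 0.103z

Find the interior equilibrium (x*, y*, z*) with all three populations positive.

From dz/dt = 0: 0.00566y* = 0.103, so y* = 18.2.
From dx/dt = 0: 0.542(1 - x*/836) = 0.0137·18.2, giving x* = 836·(1 - 0.46) = 451.
From dy/dt = 0: 0.00286·451 - 0.161 = 0.0153z*, so z* = 1.13/0.0153 = 73.9.

x* ≈ 451, y* ≈ 18.2, z* ≈ 73.9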